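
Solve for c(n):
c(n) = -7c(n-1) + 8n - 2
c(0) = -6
First-order linear with linear forcing.
Homogeneous solution: c_h(n) = A·(-7)^n.
Try particular c_p(n) = pn + q. Substituting:
  pn + q = -7(p(n-1) + q) + 8n - 2.
Matching the n-coefficient: p = -7p + 8 ⇒ p = 1.
Matching constants: q = 7p - 7q - 2 ⇒ q = \frac{5}{8}.
General: c(n) = A·(-7)^n + n + \frac{5}{8}.
Apply c(0) = -6: A + \frac{5}{8} = -6 ⇒ A = - \frac{53}{8}.
So c(n) = - \frac{53 \left(-7\right)^{n}}{8} + n + \frac{5}{8}.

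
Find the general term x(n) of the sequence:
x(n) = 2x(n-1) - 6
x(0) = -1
First-order linear non-homogeneous.
Homogeneous solution: x_h(n) = A·(2)^n.
Try constant particular solution x_p = K: K = 2K - 6 ⇒ K = 6.
General: x(n) = A·(2)^n + 6.
Apply x(0) = -1: A + 6 = -1 ⇒ A = -7.
So x(n) = 6 - 7 \cdot 2^{n}.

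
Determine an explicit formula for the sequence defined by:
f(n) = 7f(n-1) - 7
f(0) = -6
First-order linear non-homogeneous.
Homogeneous solution: f_h(n) = A·(7)^n.
Try constant particular solution f_p = K: K = 7K - 7 ⇒ K = \frac{7}{6}.
General: f(n) = A·(7)^n + \frac{7}{6}.
Apply f(0) = -6: A + \frac{7}{6} = -6 ⇒ A = - \frac{43}{6}.
So f(n) = \frac{7}{6} - \frac{43 \cdot 7^{n}}{6}.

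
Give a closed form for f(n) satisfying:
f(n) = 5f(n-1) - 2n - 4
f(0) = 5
First-order linear with linear forcing.
Homogeneous solution: f_h(n) = A·(5)^n.
Try particular f_p(n) = pn + q. Substituting:
  pn + q = 5(p(n-1) + q) - 2n - 4.
Matching the n-coefficient: p = 5p - 2 ⇒ p = \frac{1}{2}.
Matching constants: q = -5p + 5q - 4 ⇒ q = \frac{13}{8}.
General: f(n) = A·(5)^n + \frac{n}{2} + \frac{13}{8}.
Apply f(0) = 5: A + \frac{13}{8} = 5 ⇒ A = \frac{27}{8}.
So f(n) = \frac{27 \cdot 5^{n}}{8} + \frac{n}{2} + \frac{13}{8}.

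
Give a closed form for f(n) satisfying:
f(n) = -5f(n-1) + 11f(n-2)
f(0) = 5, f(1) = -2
Characteristic equation: x² + 5x - 11 = 0.
Discriminant Δ = (-5)² + 4·(11) = 69.
Roots r₁,₂ = (-5 ± √69)/2, so r₁ = - \frac{5}{2} + \frac{\sqrt{69}}{2}, r₂ = - \frac{\sqrt{69}}{2} - \frac{5}{2}.
General solution: f(n) = A·r₁^n + B·r₂^n.
From the initial conditions, A + B = 5 and r₁A + r₂B = -2.
Since r₁ - r₂ = √69: A = (-2 - (5)r₂)/√69 = \frac{7 \sqrt{69}}{46} + \frac{5}{2}, and B = 5 - A = \frac{5}{2} - \frac{7 \sqrt{69}}{46}.
So f(n) = \left(\frac{7 \sqrt{69}}{46} + \frac{5}{2}\right)\left(- \frac{5}{2} + \frac{\sqrt{69}}{2}\right)^n + \left(\frac{5}{2} - \frac{7 \sqrt{69}}{46}\right)\left(- \frac{\sqrt{69}}{2} - \frac{5}{2}\right)^n.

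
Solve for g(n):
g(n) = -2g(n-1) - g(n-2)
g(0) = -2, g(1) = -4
Characteristic equation: x² + 2x + 1 = 0, which is (x - (-1))².
Repeated root r = -1.
General solution: g(n) = (A + Bn)·(-1)^n.
From g(0) = -2: A = -2.
From g(1) = -4: (A + B)·(-1) = -4 ⇒ B = 6.
So g(n) = \left(6 n - 2\right) \cdot (-1)^n.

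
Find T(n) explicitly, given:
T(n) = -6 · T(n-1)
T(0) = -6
Pure geometric recurrence with ratio -6.
By induction T(n) = T(0) · (-6)^n = - 6 \left(-6\right)^{n}.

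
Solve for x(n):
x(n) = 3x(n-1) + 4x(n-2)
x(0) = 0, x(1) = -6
Characteristic equation: x² - 3x - 4 = 0, which factors as (x - (4))(x - (-1)) = 0.
Roots r₁ = 4, r₂ = -1 (distinct).
General solution: x(n) = A·(4)^n + B·(-1)^n.
From x(0) = 0: A + B = 0.
From x(1) = -6: 4A - B = -6.
Solving: A = - \frac{6}{5}, B = \frac{6}{5}.
So x(n) = \frac{6 \left(-1\right)^{n}}{5} - \frac{6 \cdot 4^{n}}{5}.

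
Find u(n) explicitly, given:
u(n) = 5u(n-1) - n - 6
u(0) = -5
First-order linear with linear forcing.
Homogeneous solution: u_h(n) = A·(5)^n.
Try particular u_p(n) = pn + q. Substituting:
  pn + q = 5(p(n-1) + q) - n - 6.
Matching the n-coefficient: p = 5p - 1 ⇒ p = \frac{1}{4}.
Matching constants: q = -5p + 5q - 6 ⇒ q = \frac{29}{16}.
General: u(n) = A·(5)^n + \frac{n}{4} + \frac{29}{16}.
Apply u(0) = -5: A + \frac{29}{16} = -5 ⇒ A = - \frac{109}{16}.
So u(n) = - \frac{109 \cdot 5^{n}}{16} + \frac{n}{4} + \frac{29}{16}.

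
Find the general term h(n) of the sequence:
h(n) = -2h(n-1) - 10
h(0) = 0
First-order linear non-homogeneous.
Homogeneous solution: h_h(n) = A·(-2)^n.
Try constant particular solution h_p = K: K = -2K - 10 ⇒ K = - \frac{10}{3}.
General: h(n) = A·(-2)^n - \frac{10}{3}.
Apply h(0) = 0: A - \frac{10}{3} = 0 ⇒ A = \frac{10}{3}.
So h(n) = \frac{10 \left(-2\right)^{n}}{3} - \frac{10}{3}.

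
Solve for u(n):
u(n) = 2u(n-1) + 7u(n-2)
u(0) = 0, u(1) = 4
Characteristic equation: x² - 2x - 7 = 0.
Discriminant Δ = (2)² + 4·(7) = 32.
Roots r₁,₂ = (2 ± √32)/2, so r₁ = 1 + 2 \sqrt{2}, r₂ = 1 - 2 \sqrt{2}.
General solution: u(n) = A·r₁^n + B·r₂^n.
From the initial conditions, A + B = 0 and r₁A + r₂B = 4.
Since r₁ - r₂ = √32: A = (4 - (0)r₂)/√32 = \frac{\sqrt{2}}{2}, and B = 0 - A = - \frac{\sqrt{2}}{2}.
So u(n) = \left(\frac{\sqrt{2}}{2}\right)\left(1 + 2 \sqrt{2}\right)^n + \left(- \frac{\sqrt{2}}{2}\right)\left(1 - 2 \sqrt{2}\right)^n.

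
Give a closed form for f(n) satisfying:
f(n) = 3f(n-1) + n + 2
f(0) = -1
First-order linear with linear forcing.
Homogeneous solution: f_h(n) = A·(3)^n.
Try particular f_p(n) = pn + q. Substituting:
  pn + q = 3(p(n-1) + q) + n + 2.
Matching the n-coefficient: p = 3p + 1 ⇒ p = - \frac{1}{2}.
Matching constants: q = -3p + 3q + 2 ⇒ q = - \frac{7}{4}.
General: f(n) = A·(3)^n - \frac{n}{2} - \frac{7}{4}.
Apply f(0) = -1: A - \frac{7}{4} = -1 ⇒ A = \frac{3}{4}.
So f(n) = \frac{3 \cdot 3^{n}}{4} - \frac{n}{2} - \frac{7}{4}.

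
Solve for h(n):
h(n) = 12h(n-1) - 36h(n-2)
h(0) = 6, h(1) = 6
Characteristic equation: x² - 12x + 36 = 0, which is (x - (6))².
Repeated root r = 6.
General solution: h(n) = (A + Bn)·(6)^n.
From h(0) = 6: A = 6.
From h(1) = 6: (A + B)·(6) = 6 ⇒ B = -5.
So h(n) = \left(6 - 5 n\right) \cdot (6)^n.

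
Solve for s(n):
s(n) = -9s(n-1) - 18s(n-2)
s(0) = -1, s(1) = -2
Characteristic equation: x² + 9x + 18 = 0, which factors as (x - (-6))(x - (-3)) = 0.
Roots r₁ = -6, r₂ = -3 (distinct).
General solution: s(n) = A·(-6)^n + B·(-3)^n.
From s(0) = -1: A + B = -1.
From s(1) = -2: -6A - 3B = -2.
Solving: A = \frac{5}{3}, B = - \frac{8}{3}.
So s(n) = - \frac{8 \left(-3\right)^{n}}{3} + \frac{5 \left(-6\right)^{n}}{3}.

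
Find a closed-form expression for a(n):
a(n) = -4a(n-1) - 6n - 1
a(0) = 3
First-order linear with linear forcing.
Homogeneous solution: a_h(n) = A·(-4)^n.
Try particular a_p(n) = pn + q. Substituting:
  pn + q = -4(p(n-1) + q) - 6n - 1.
Matching the n-coefficient: p = -4p - 6 ⇒ p = - \frac{6}{5}.
Matching constants: q = 4p - 4q - 1 ⇒ q = - \frac{29}{25}.
General: a(n) = A·(-4)^n - \frac{6 n}{5} - \frac{29}{25}.
Apply a(0) = 3: A - \frac{29}{25} = 3 ⇒ A = \frac{104}{25}.
So a(n) = \frac{104 \left(-4\right)^{n}}{25} - \frac{6 n}{5} - \frac{29}{25}.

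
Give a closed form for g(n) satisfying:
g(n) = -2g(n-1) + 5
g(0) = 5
First-order linear non-homogeneous.
Homogeneous solution: g_h(n) = A·(-2)^n.
Try constant particular solution g_p = K: K = -2K + 5 ⇒ K = \frac{5}{3}.
General: g(n) = A·(-2)^n + \frac{5}{3}.
Apply g(0) = 5: A + \frac{5}{3} = 5 ⇒ A = \frac{10}{3}.
So g(n) = \frac{10 \left(-2\right)^{n}}{3} + \frac{5}{3}.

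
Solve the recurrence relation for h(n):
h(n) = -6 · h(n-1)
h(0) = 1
Pure geometric recurrence with ratio -6.
By induction h(n) = h(0) · (-6)^n = \left(-6\right)^{n}.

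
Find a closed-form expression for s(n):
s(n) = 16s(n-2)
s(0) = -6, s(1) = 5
Characteristic equation: x² - 16 = 0, which factors as (x - (4))(x - (-4)) = 0.
Roots r₁ = 4, r₂ = -4 (distinct).
General solution: s(n) = A·(4)^n + B·(-4)^n.
From s(0) = -6: A + B = -6.
From s(1) = 5: 4A - 4B = 5.
Solving: A = - \frac{19}{8}, B = - \frac{29}{8}.
So s(n) = - \frac{29 \left(-4\right)^{n}}{8} - \frac{19 \cdot 4^{n}}{8}.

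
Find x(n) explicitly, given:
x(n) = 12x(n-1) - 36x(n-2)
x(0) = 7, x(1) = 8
Characteristic equation: x² - 12x + 36 = 0, which is (x - (6))².
Repeated root r = 6.
General solution: x(n) = (A + Bn)·(6)^n.
From x(0) = 7: A = 7.
From x(1) = 8: (A + B)·(6) = 8 ⇒ B = - \frac{17}{3}.
So x(n) = \left(7 - \frac{17 n}{3}\right) \cdot (6)^n.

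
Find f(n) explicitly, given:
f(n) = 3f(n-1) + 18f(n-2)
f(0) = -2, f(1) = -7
Characteristic equation: x² - 3x - 18 = 0, which factors as (x - (6))(x - (-3)) = 0.
Roots r₁ = 6, r₂ = -3 (distinct).
General solution: f(n) = A·(6)^n + B·(-3)^n.
From f(0) = -2: A + B = -2.
From f(1) = -7: 6A - 3B = -7.
Solving: A = - \frac{13}{9}, B = - \frac{5}{9}.
So f(n) = - \frac{5 \left(-3\right)^{n}}{9} - \frac{13 \cdot 6^{n}}{9}.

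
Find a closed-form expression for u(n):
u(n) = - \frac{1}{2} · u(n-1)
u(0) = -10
Pure geometric recurrence with ratio - \frac{1}{2}.
By induction u(n) = u(0) · (- \frac{1}{2})^n = - 10 \left(- \frac{1}{2}\right)^{n}.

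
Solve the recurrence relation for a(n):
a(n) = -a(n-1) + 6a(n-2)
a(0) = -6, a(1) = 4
Characteristic equation: x² + x - 6 = 0, which factors as (x - (2))(x - (-3)) = 0.
Roots r₁ = 2, r₂ = -3 (distinct).
General solution: a(n) = A·(2)^n + B·(-3)^n.
From a(0) = -6: A + B = -6.
From a(1) = 4: 2A - 3B = 4.
Solving: A = - \frac{14}{5}, B = - \frac{16}{5}.
So a(n) = - \frac{16 \left(-3\right)^{n}}{5} - \frac{14 \cdot 2^{n}}{5}.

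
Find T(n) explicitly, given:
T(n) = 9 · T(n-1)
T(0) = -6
Pure geometric recurrence with ratio 9.
By induction T(n) = T(0) · (9)^n = - 6 \cdot 9^{n}.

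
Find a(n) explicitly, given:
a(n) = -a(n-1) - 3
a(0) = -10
First-order linear non-homogeneous.
Homogeneous solution: a_h(n) = A·(-1)^n.
Try constant particular solution a_p = K: K = -K - 3 ⇒ K = - \frac{3}{2}.
General: a(n) = A·(-1)^n - \frac{3}{2}.
Apply a(0) = -10: A - \frac{3}{2} = -10 ⇒ A = - \frac{17}{2}.
So a(n) = - \frac{17 \left(-1\right)^{n}}{2} - \frac{3}{2}.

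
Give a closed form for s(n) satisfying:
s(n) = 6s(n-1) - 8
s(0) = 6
First-order linear non-homogeneous.
Homogeneous solution: s_h(n) = A·(6)^n.
Try constant particular solution s_p = K: K = 6K - 8 ⇒ K = \frac{8}{5}.
General: s(n) = A·(6)^n + \frac{8}{5}.
Apply s(0) = 6: A + \frac{8}{5} = 6 ⇒ A = \frac{22}{5}.
So s(n) = \frac{22 \cdot 6^{n}}{5} + \frac{8}{5}.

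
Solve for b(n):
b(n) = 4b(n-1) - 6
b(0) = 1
First-order linear non-homogeneous.
Homogeneous solution: b_h(n) = A·(4)^n.
Try constant particular solution b_p = K: K = 4K - 6 ⇒ K = 2.
General: b(n) = A·(4)^n + 2.
Apply b(0) = 1: A + 2 = 1 ⇒ A = -1.
So b(n) = 2 - 4^{n}.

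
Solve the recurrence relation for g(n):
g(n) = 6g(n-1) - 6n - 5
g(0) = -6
First-order linear with linear forcing.
Homogeneous solution: g_h(n) = A·(6)^n.
Try particular g_p(n) = pn + q. Substituting:
  pn + q = 6(p(n-1) + q) - 6n - 5.
Matching the n-coefficient: p = 6p - 6 ⇒ p = \frac{6}{5}.
Matching constants: q = -6p + 6q - 5 ⇒ q = \frac{61}{25}.
General: g(n) = A·(6)^n + \frac{6 n}{5} + \frac{61}{25}.
Apply g(0) = -6: A + \frac{61}{25} = -6 ⇒ A = - \frac{211}{25}.
So g(n) = - \frac{211 \cdot 6^{n}}{25} + \frac{6 n}{5} + \frac{61}{25}.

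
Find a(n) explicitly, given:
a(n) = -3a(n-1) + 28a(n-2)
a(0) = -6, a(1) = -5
Characteristic equation: x² + 3x - 28 = 0, which factors as (x - (4))(x - (-7)) = 0.
Roots r₁ = 4, r₂ = -7 (distinct).
General solution: a(n) = A·(4)^n + B·(-7)^n.
From a(0) = -6: A + B = -6.
From a(1) = -5: 4A - 7B = -5.
Solving: A = - \frac{47}{11}, B = - \frac{19}{11}.
So a(n) = - \frac{19 \left(-7\right)^{n}}{11} - \frac{47 \cdot 4^{n}}{11}.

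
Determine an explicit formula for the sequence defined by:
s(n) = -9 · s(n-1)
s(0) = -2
Pure geometric recurrence with ratio -9.
By induction s(n) = s(0) · (-9)^n = - 2 \left(-9\right)^{n}.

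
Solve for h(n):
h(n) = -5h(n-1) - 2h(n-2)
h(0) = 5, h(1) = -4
Characteristic equation: x² + 5x + 2 = 0.
Discriminant Δ = (-5)² + 4·(-2) = 17.
Roots r₁,₂ = (-5 ± √17)/2, so r₁ = - \frac{5}{2} + \frac{\sqrt{17}}{2}, r₂ = - \frac{5}{2} - \frac{\sqrt{17}}{2}.
General solution: h(n) = A·r₁^n + B·r₂^n.
From the initial conditions, A + B = 5 and r₁A + r₂B = -4.
Since r₁ - r₂ = √17: A = (-4 - (5)r₂)/√17 = \frac{\sqrt{17}}{2} + \frac{5}{2}, and B = 5 - A = \frac{5}{2} - \frac{\sqrt{17}}{2}.
So h(n) = \left(\frac{\sqrt{17}}{2} + \frac{5}{2}\right)\left(- \frac{5}{2} + \frac{\sqrt{17}}{2}\right)^n + \left(\frac{5}{2} - \frac{\sqrt{17}}{2}\right)\left(- \frac{5}{2} - \frac{\sqrt{17}}{2}\right)^n.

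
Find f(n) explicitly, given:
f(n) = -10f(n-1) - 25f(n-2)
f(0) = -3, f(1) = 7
Characteristic equation: x² + 10x + 25 = 0, which is (x - (-5))².
Repeated root r = -5.
General solution: f(n) = (A + Bn)·(-5)^n.
From f(0) = -3: A = -3.
From f(1) = 7: (A + B)·(-5) = 7 ⇒ B = \frac{8}{5}.
So f(n) = \left(\frac{8 n}{5} - 3\right) \cdot (-5)^n.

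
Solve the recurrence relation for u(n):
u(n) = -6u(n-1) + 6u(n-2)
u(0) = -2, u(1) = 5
Characteristic equation: x² + 6x - 6 = 0.
Discriminant Δ = (-6)² + 4·(6) = 60.
Roots r₁,₂ = (-6 ± √60)/2, so r₁ = -3 + \sqrt{15}, r₂ = - \sqrt{15} - 3.
General solution: u(n) = A·r₁^n + B·r₂^n.
From the initial conditions, A + B = -2 and r₁A + r₂B = 5.
Since r₁ - r₂ = √60: A = (5 - (-2)r₂)/√60 = -1 - \frac{\sqrt{15}}{30}, and B = -2 - A = -1 + \frac{\sqrt{15}}{30}.
So u(n) = \left(-1 - \frac{\sqrt{15}}{30}\right)\left(-3 + \sqrt{15}\right)^n + \left(-1 + \frac{\sqrt{15}}{30}\right)\left(- \sqrt{15} - 3\right)^n.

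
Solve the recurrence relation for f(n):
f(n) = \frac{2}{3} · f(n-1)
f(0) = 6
Pure geometric recurrence with ratio \frac{2}{3}.
By induction f(n) = f(0) · (\frac{2}{3})^n = 6 \left(\frac{2}{3}\right)^{n}.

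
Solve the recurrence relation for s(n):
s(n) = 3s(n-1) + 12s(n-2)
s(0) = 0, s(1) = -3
Characteristic equation: x² - 3x - 12 = 0.
Discriminant Δ = (3)² + 4·(12) = 57.
Roots r₁,₂ = (3 ± √57)/2, so r₁ = \frac{3}{2} + \frac{\sqrt{57}}{2}, r₂ = \frac{3}{2} - \frac{\sqrt{57}}{2}.
General solution: s(n) = A·r₁^n + B·r₂^n.
From the initial conditions, A + B = 0 and r₁A + r₂B = -3.
Since r₁ - r₂ = √57: A = (-3 - (0)r₂)/√57 = - \frac{\sqrt{57}}{19}, and B = 0 - A = \frac{\sqrt{57}}{19}.
So s(n) = \left(- \frac{\sqrt{57}}{19}\right)\left(\frac{3}{2} + \frac{\sqrt{57}}{2}\right)^n + \left(\frac{\sqrt{57}}{19}\right)\left(\frac{3}{2} - \frac{\sqrt{57}}{2}\right)^n.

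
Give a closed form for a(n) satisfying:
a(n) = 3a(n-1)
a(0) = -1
This is a homogeneous first-order recurrence with ratio 3.
By induction a(n) = a(0) · (3)^n = - 3^{n}.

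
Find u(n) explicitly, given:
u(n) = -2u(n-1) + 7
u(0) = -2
First-order linear non-homogeneous.
Homogeneous solution: u_h(n) = A·(-2)^n.
Try constant particular solution u_p = K: K = -2K + 7 ⇒ K = \frac{7}{3}.
General: u(n) = A·(-2)^n + \frac{7}{3}.
Apply u(0) = -2: A + \frac{7}{3} = -2 ⇒ A = - \frac{13}{3}.
So u(n) = \frac{7}{3} - \frac{13 \left(-2\right)^{n}}{3}.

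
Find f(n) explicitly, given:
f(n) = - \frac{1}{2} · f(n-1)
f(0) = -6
Pure geometric recurrence with ratio - \frac{1}{2}.
By induction f(n) = f(0) · (- \frac{1}{2})^n = - 6 \left(- \frac{1}{2}\right)^{n}.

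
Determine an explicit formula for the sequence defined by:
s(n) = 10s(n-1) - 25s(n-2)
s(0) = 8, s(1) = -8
Characteristic equation: x² - 10x + 25 = 0, which is (x - (5))².
Repeated root r = 5.
General solution: s(n) = (A + Bn)·(5)^n.
From s(0) = 8: A = 8.
From s(1) = -8: (A + B)·(5) = -8 ⇒ B = - \frac{48}{5}.
So s(n) = \left(8 - \frac{48 n}{5}\right) \cdot (5)^n.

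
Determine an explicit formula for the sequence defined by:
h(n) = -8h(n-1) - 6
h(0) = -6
First-order linear non-homogeneous.
Homogeneous solution: h_h(n) = A·(-8)^n.
Try constant particular solution h_p = K: K = -8K - 6 ⇒ K = - \frac{2}{3}.
General: h(n) = A·(-8)^n - \frac{2}{3}.
Apply h(0) = -6: A - \frac{2}{3} = -6 ⇒ A = - \frac{16}{3}.
So h(n) = - \frac{16 \left(-8\right)^{n}}{3} - \frac{2}{3}.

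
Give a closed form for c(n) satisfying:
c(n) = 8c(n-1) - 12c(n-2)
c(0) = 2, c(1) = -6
Characteristic equation: x² - 8x + 12 = 0, which factors as (x - (2))(x - (6)) = 0.
Roots r₁ = 2, r₂ = 6 (distinct).
General solution: c(n) = A·(2)^n + B·(6)^n.
From c(0) = 2: A + B = 2.
From c(1) = -6: 2A + 6B = -6.
Solving: A = \frac{9}{2}, B = - \frac{5}{2}.
So c(n) = \frac{9 \cdot 2^{n}}{2} - \frac{5 \cdot 6^{n}}{2}.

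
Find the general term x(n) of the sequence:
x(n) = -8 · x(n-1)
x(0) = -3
Pure geometric recurrence with ratio -8.
By induction x(n) = x(0) · (-8)^n = - 3 \left(-8\right)^{n}.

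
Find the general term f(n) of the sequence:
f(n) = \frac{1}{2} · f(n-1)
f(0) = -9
Pure geometric recurrence with ratio \frac{1}{2}.
By induction f(n) = f(0) · (\frac{1}{2})^n = - 9 \cdot 2^{- n}.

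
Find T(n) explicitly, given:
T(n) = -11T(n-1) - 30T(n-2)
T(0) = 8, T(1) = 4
Characteristic equation: x² + 11x + 30 = 0, which factors as (x - (-5))(x - (-6)) = 0.
Roots r₁ = -5, r₂ = -6 (distinct).
General solution: T(n) = A·(-5)^n + B·(-6)^n.
From T(0) = 8: A + B = 8.
From T(1) = 4: -5A - 6B = 4.
Solving: A = 52, B = -44.
So T(n) = 52 \left(-5\right)^{n} - 44 \left(-6\right)^{n}.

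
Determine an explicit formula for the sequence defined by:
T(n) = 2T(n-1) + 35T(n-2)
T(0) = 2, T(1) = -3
Characteristic equation: x² - 2x - 35 = 0, which factors as (x - (7))(x - (-5)) = 0.
Roots r₁ = 7, r₂ = -5 (distinct).
General solution: T(n) = A·(7)^n + B·(-5)^n.
From T(0) = 2: A + B = 2.
From T(1) = -3: 7A - 5B = -3.
Solving: A = \frac{7}{12}, B = \frac{17}{12}.
So T(n) = \frac{17 \left(-5\right)^{n}}{12} + \frac{7 \cdot 7^{n}}{12}.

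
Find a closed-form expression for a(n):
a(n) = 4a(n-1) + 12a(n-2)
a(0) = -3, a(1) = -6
Characteristic equation: x² - 4x - 12 = 0, which factors as (x - (6))(x - (-2)) = 0.
Roots r₁ = 6, r₂ = -2 (distinct).
General solution: a(n) = A·(6)^n + B·(-2)^n.
From a(0) = -3: A + B = -3.
From a(1) = -6: 6A - 2B = -6.
Solving: A = - \frac{3}{2}, B = - \frac{3}{2}.
So a(n) = - \frac{3 \left(-2\right)^{n}}{2} - \frac{3 \cdot 6^{n}}{2}.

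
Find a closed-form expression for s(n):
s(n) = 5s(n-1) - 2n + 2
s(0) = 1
First-order linear with linear forcing.
Homogeneous solution: s_h(n) = A·(5)^n.
Try particular s_p(n) = pn + q. Substituting:
  pn + q = 5(p(n-1) + q) - 2n + 2.
Matching the n-coefficient: p = 5p - 2 ⇒ p = \frac{1}{2}.
Matching constants: q = -5p + 5q + 2 ⇒ q = \frac{1}{8}.
General: s(n) = A·(5)^n + \frac{n}{2} + \frac{1}{8}.
Apply s(0) = 1: A + \frac{1}{8} = 1 ⇒ A = \frac{7}{8}.
So s(n) = \frac{7 \cdot 5^{n}}{8} + \frac{n}{2} + \frac{1}{8}.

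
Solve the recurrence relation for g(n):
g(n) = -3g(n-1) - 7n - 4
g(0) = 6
First-order linear with linear forcing.
Homogeneous solution: g_h(n) = A·(-3)^n.
Try particular g_p(n) = pn + q. Substituting:
  pn + q = -3(p(n-1) + q) - 7n - 4.
Matching the n-coefficient: p = -3p - 7 ⇒ p = - \frac{7}{4}.
Matching constants: q = 3p - 3q - 4 ⇒ q = - \frac{37}{16}.
General: g(n) = A·(-3)^n - \frac{7 n}{4} - \frac{37}{16}.
Apply g(0) = 6: A - \frac{37}{16} = 6 ⇒ A = \frac{133}{16}.
So g(n) = \frac{133 \left(-3\right)^{n}}{16} - \frac{7 n}{4} - \frac{37}{16}.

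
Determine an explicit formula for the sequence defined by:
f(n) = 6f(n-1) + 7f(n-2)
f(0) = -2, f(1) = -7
Characteristic equation: x² - 6x - 7 = 0, which factors as (x - (7))(x - (-1)) = 0.
Roots r₁ = 7, r₂ = -1 (distinct).
General solution: f(n) = A·(7)^n + B·(-1)^n.
From f(0) = -2: A + B = -2.
From f(1) = -7: 7A - B = -7.
Solving: A = - \frac{9}{8}, B = - \frac{7}{8}.
So f(n) = - \frac{7 \left(-1\right)^{n}}{8} - \frac{9 \cdot 7^{n}}{8}.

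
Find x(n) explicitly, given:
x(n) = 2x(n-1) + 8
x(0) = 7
First-order linear non-homogeneous.
Homogeneous solution: x_h(n) = A·(2)^n.
Try constant particular solution x_p = K: K = 2K + 8 ⇒ K = -8.
General: x(n) = A·(2)^n - 8.
Apply x(0) = 7: A - 8 = 7 ⇒ A = 15.
So x(n) = 15 \cdot 2^{n} - 8.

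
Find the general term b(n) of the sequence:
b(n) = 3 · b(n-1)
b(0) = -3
Pure geometric recurrence with ratio 3.
By induction b(n) = b(0) · (3)^n = - 3 \cdot 3^{n}.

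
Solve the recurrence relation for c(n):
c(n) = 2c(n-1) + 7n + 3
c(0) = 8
First-order linear with linear forcing.
Homogeneous solution: c_h(n) = A·(2)^n.
Try particular c_p(n) = pn + q. Substituting:
  pn + q = 2(p(n-1) + q) + 7n + 3.
Matching the n-coefficient: p = 2p + 7 ⇒ p = -7.
Matching constants: q = -2p + 2q + 3 ⇒ q = -17.
General: c(n) = A·(2)^n - 7 n - 17.
Apply c(0) = 8: A - 17 = 8 ⇒ A = 25.
So c(n) = 25 \cdot 2^{n} - 7 n - 17.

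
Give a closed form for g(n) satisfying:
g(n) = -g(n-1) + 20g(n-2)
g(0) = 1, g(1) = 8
Characteristic equation: x² + x - 20 = 0, which factors as (x - (-5))(x - (4)) = 0.
Roots r₁ = -5, r₂ = 4 (distinct).
General solution: g(n) = A·(-5)^n + B·(4)^n.
From g(0) = 1: A + B = 1.
From g(1) = 8: -5A + 4B = 8.
Solving: A = - \frac{4}{9}, B = \frac{13}{9}.
So g(n) = - \frac{4 \left(-5\right)^{n}}{9} + \frac{13 \cdot 4^{n}}{9}.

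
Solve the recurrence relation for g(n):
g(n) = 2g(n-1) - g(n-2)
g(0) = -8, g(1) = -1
Characteristic equation: x² - 2x + 1 = 0, which is (x - (1))².
Repeated root r = 1.
General solution: g(n) = (A + Bn)·(1)^n.
From g(0) = -8: A = -8.
From g(1) = -1: (A + B)·(1) = -1 ⇒ B = 7.
So g(n) = \left(7 n - 8\right) \cdot (1)^n.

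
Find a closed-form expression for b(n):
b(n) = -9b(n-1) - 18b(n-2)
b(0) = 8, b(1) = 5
Characteristic equation: x² + 9x + 18 = 0, which factors as (x - (-6))(x - (-3)) = 0.
Roots r₁ = -6, r₂ = -3 (distinct).
General solution: b(n) = A·(-6)^n + B·(-3)^n.
From b(0) = 8: A + B = 8.
From b(1) = 5: -6A - 3B = 5.
Solving: A = - \frac{29}{3}, B = \frac{53}{3}.
So b(n) = \frac{53 \left(-3\right)^{n}}{3} - \frac{29 \left(-6\right)^{n}}{3}.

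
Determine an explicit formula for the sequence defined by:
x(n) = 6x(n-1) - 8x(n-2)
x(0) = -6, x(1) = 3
Characteristic equation: x² - 6x + 8 = 0, which factors as (x - (2))(x - (4)) = 0.
Roots r₁ = 2, r₂ = 4 (distinct).
General solution: x(n) = A·(2)^n + B·(4)^n.
From x(0) = -6: A + B = -6.
From x(1) = 3: 2A + 4B = 3.
Solving: A = - \frac{27}{2}, B = \frac{15}{2}.
So x(n) = - \frac{27 \cdot 2^{n}}{2} + \frac{15 \cdot 4^{n}}{2}.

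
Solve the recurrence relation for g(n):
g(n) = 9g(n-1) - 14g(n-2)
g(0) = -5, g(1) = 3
Characteristic equation: x² - 9x + 14 = 0, which factors as (x - (7))(x - (2)) = 0.
Roots r₁ = 7, r₂ = 2 (distinct).
General solution: g(n) = A·(7)^n + B·(2)^n.
From g(0) = -5: A + B = -5.
From g(1) = 3: 7A + 2B = 3.
Solving: A = \frac{13}{5}, B = - \frac{38}{5}.
So g(n) = - \frac{38 \cdot 2^{n}}{5} + \frac{13 \cdot 7^{n}}{5}.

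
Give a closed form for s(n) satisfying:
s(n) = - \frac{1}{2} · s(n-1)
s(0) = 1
Pure geometric recurrence with ratio - \frac{1}{2}.
By induction s(n) = s(0) · (- \frac{1}{2})^n = \left(- \frac{1}{2}\right)^{n}.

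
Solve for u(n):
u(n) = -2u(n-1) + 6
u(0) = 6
First-order linear non-homogeneous.
Homogeneous solution: u_h(n) = A·(-2)^n.
Try constant particular solution u_p = K: K = -2K + 6 ⇒ K = 2.
General: u(n) = A·(-2)^n + 2.
Apply u(0) = 6: A + 2 = 6 ⇒ A = 4.
So u(n) = 4 \left(-2\right)^{n} + 2.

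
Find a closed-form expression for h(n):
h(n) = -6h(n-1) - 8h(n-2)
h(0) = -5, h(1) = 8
Characteristic equation: x² + 6x + 8 = 0, which factors as (x - (-2))(x - (-4)) = 0.
Roots r₁ = -2, r₂ = -4 (distinct).
General solution: h(n) = A·(-2)^n + B·(-4)^n.
From h(0) = -5: A + B = -5.
From h(1) = 8: -2A - 4B = 8.
Solving: A = -6, B = 1.
So h(n) = - 6 \left(-2\right)^{n} + \left(-4\right)^{n}.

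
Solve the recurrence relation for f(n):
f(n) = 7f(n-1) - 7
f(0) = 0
First-order linear non-homogeneous.
Homogeneous solution: f_h(n) = A·(7)^n.
Try constant particular solution f_p = K: K = 7K - 7 ⇒ K = \frac{7}{6}.
General: f(n) = A·(7)^n + \frac{7}{6}.
Apply f(0) = 0: A + \frac{7}{6} = 0 ⇒ A = - \frac{7}{6}.
So f(n) = \frac{7}{6} - \frac{7 \cdot 7^{n}}{6}.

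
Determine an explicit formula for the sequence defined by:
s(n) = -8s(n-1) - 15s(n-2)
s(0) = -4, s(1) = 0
Characteristic equation: x² + 8x + 15 = 0, which factors as (x - (-5))(x - (-3)) = 0.
Roots r₁ = -5, r₂ = -3 (distinct).
General solution: s(n) = A·(-5)^n + B·(-3)^n.
From s(0) = -4: A + B = -4.
From s(1) = 0: -5A - 3B = 0.
Solving: A = 6, B = -10.
So s(n) = - 10 \left(-3\right)^{n} + 6 \left(-5\right)^{n}.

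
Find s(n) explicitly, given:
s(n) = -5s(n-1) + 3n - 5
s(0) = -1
First-order linear with linear forcing.
Homogeneous solution: s_h(n) = A·(-5)^n.
Try particular s_p(n) = pn + q. Substituting:
  pn + q = -5(p(n-1) + q) + 3n - 5.
Matching the n-coefficient: p = -5p + 3 ⇒ p = \frac{1}{2}.
Matching constants: q = 5p - 5q - 5 ⇒ q = - \frac{5}{12}.
General: s(n) = A·(-5)^n + \frac{n}{2} - \frac{5}{12}.
Apply s(0) = -1: A - \frac{5}{12} = -1 ⇒ A = - \frac{7}{12}.
So s(n) = - \frac{7 \left(-5\right)^{n}}{12} + \frac{n}{2} - \frac{5}{12}.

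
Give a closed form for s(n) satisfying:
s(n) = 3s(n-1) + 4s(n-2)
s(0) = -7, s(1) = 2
Characteristic equation: x² - 3x - 4 = 0, which factors as (x - (-1))(x - (4)) = 0.
Roots r₁ = -1, r₂ = 4 (distinct).
General solution: s(n) = A·(-1)^n + B·(4)^n.
From s(0) = -7: A + B = -7.
From s(1) = 2: -A + 4B = 2.
Solving: A = -6, B = -1.
So s(n) = - 6 \left(-1\right)^{n} - 4^{n}.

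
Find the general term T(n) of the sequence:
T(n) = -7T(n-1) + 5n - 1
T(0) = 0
First-order linear with linear forcing.
Homogeneous solution: T_h(n) = A·(-7)^n.
Try particular T_p(n) = pn + q. Substituting:
  pn + q = -7(p(n-1) + q) + 5n - 1.
Matching the n-coefficient: p = -7p + 5 ⇒ p = \frac{5}{8}.
Matching constants: q = 7p - 7q - 1 ⇒ q = \frac{27}{64}.
General: T(n) = A·(-7)^n + \frac{5 n}{8} + \frac{27}{64}.
Apply T(0) = 0: A + \frac{27}{64} = 0 ⇒ A = - \frac{27}{64}.
So T(n) = - \frac{27 \left(-7\right)^{n}}{64} + \frac{5 n}{8} + \frac{27}{64}.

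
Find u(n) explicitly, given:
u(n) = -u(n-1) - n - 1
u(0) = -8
First-order linear with linear forcing.
Homogeneous solution: u_h(n) = A·(-1)^n.
Try particular u_p(n) = pn + q. Substituting:
  pn + q = -(p(n-1) + q) - n - 1.
Matching the n-coefficient: p = -p - 1 ⇒ p = - \frac{1}{2}.
Matching constants: q = p - q - 1 ⇒ q = - \frac{3}{4}.
General: u(n) = A·(-1)^n - \frac{n}{2} - \frac{3}{4}.
Apply u(0) = -8: A - \frac{3}{4} = -8 ⇒ A = - \frac{29}{4}.
So u(n) = - \frac{29 \left(-1\right)^{n}}{4} - \frac{n}{2} - \frac{3}{4}.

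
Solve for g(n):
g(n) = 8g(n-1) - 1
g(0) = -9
First-order linear non-homogeneous.
Homogeneous solution: g_h(n) = A·(8)^n.
Try constant particular solution g_p = K: K = 8K - 1 ⇒ K = \frac{1}{7}.
General: g(n) = A·(8)^n + \frac{1}{7}.
Apply g(0) = -9: A + \frac{1}{7} = -9 ⇒ A = - \frac{64}{7}.
So g(n) = \frac{1}{7} - \frac{64 \cdot 8^{n}}{7}.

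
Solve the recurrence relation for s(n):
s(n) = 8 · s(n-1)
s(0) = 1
Pure geometric recurrence with ratio 8.
By induction s(n) = s(0) · (8)^n = 8^{n}.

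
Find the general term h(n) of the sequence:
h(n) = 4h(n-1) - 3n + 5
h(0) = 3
First-order linear with linear forcing.
Homogeneous solution: h_h(n) = A·(4)^n.
Try particular h_p(n) = pn + q. Substituting:
  pn + q = 4(p(n-1) + q) - 3n + 5.
Matching the n-coefficient: p = 4p - 3 ⇒ p = 1.
Matching constants: q = -4p + 4q + 5 ⇒ q = - \frac{1}{3}.
General: h(n) = A·(4)^n + n - \frac{1}{3}.
Apply h(0) = 3: A - \frac{1}{3} = 3 ⇒ A = \frac{10}{3}.
So h(n) = \frac{10 \cdot 4^{n}}{3} + n - \frac{1}{3}.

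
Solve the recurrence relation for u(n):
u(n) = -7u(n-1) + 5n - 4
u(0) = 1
First-order linear with linear forcing.
Homogeneous solution: u_h(n) = A·(-7)^n.
Try particular u_p(n) = pn + q. Substituting:
  pn + q = -7(p(n-1) + q) + 5n - 4.
Matching the n-coefficient: p = -7p + 5 ⇒ p = \frac{5}{8}.
Matching constants: q = 7p - 7q - 4 ⇒ q = \frac{3}{64}.
General: u(n) = A·(-7)^n + \frac{5 n}{8} + \frac{3}{64}.
Apply u(0) = 1: A + \frac{3}{64} = 1 ⇒ A = \frac{61}{64}.
So u(n) = \frac{61 \left(-7\right)^{n}}{64} + \frac{5 n}{8} + \frac{3}{64}.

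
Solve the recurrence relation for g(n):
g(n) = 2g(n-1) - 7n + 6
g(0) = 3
First-order linear with linear forcing.
Homogeneous solution: g_h(n) = A·(2)^n.
Try particular g_p(n) = pn + q. Substituting:
  pn + q = 2(p(n-1) + q) - 7n + 6.
Matching the n-coefficient: p = 2p - 7 ⇒ p = 7.
Matching constants: q = -2p + 2q + 6 ⇒ q = 8.
General: g(n) = A·(2)^n + 7 n + 8.
Apply g(0) = 3: A + 8 = 3 ⇒ A = -5.
So g(n) = - 5 \cdot 2^{n} + 7 n + 8.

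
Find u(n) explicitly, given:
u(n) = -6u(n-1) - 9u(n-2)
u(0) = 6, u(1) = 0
Characteristic equation: x² + 6x + 9 = 0, which is (x - (-3))².
Repeated root r = -3.
General solution: u(n) = (A + Bn)·(-3)^n.
From u(0) = 6: A = 6.
From u(1) = 0: (A + B)·(-3) = 0 ⇒ B = -6.
So u(n) = \left(6 - 6 n\right) \cdot (-3)^n.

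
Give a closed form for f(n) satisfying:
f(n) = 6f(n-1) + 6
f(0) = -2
First-order linear non-homogeneous.
Homogeneous solution: f_h(n) = A·(6)^n.
Try constant particular solution f_p = K: K = 6K + 6 ⇒ K = - \frac{6}{5}.
General: f(n) = A·(6)^n - \frac{6}{5}.
Apply f(0) = -2: A - \frac{6}{5} = -2 ⇒ A = - \frac{4}{5}.
So f(n) = - \frac{4 \cdot 6^{n}}{5} - \frac{6}{5}.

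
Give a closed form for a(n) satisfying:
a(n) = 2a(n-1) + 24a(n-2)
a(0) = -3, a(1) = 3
Characteristic equation: x² - 2x - 24 = 0, which factors as (x - (-4))(x - (6)) = 0.
Roots r₁ = -4, r₂ = 6 (distinct).
General solution: a(n) = A·(-4)^n + B·(6)^n.
From a(0) = -3: A + B = -3.
From a(1) = 3: -4A + 6B = 3.
Solving: A = - \frac{21}{10}, B = - \frac{9}{10}.
So a(n) = - \frac{21 \left(-4\right)^{n}}{10} - \frac{9 \cdot 6^{n}}{10}.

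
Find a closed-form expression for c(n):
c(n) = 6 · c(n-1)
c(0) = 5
Pure geometric recurrence with ratio 6.
By induction c(n) = c(0) · (6)^n = 5 \cdot 6^{n}.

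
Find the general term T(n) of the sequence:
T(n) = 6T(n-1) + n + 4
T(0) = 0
First-order linear with linear forcing.
Homogeneous solution: T_h(n) = A·(6)^n.
Try particular T_p(n) = pn + q. Substituting:
  pn + q = 6(p(n-1) + q) + n + 4.
Matching the n-coefficient: p = 6p + 1 ⇒ p = - \frac{1}{5}.
Matching constants: q = -6p + 6q + 4 ⇒ q = - \frac{26}{25}.
General: T(n) = A·(6)^n - \frac{n}{5} - \frac{26}{25}.
Apply T(0) = 0: A - \frac{26}{25} = 0 ⇒ A = \frac{26}{25}.
So T(n) = \frac{26 \cdot 6^{n}}{25} - \frac{n}{5} - \frac{26}{25}.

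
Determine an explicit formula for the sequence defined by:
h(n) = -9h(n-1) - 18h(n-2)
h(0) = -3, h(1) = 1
Characteristic equation: x² + 9x + 18 = 0, which factors as (x - (-6))(x - (-3)) = 0.
Roots r₁ = -6, r₂ = -3 (distinct).
General solution: h(n) = A·(-6)^n + B·(-3)^n.
From h(0) = -3: A + B = -3.
From h(1) = 1: -6A - 3B = 1.
Solving: A = \frac{8}{3}, B = - \frac{17}{3}.
So h(n) = - \frac{17 \left(-3\right)^{n}}{3} + \frac{8 \left(-6\right)^{n}}{3}.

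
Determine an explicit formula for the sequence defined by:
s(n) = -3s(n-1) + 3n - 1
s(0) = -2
First-order linear with linear forcing.
Homogeneous solution: s_h(n) = A·(-3)^n.
Try particular s_p(n) = pn + q. Substituting:
  pn + q = -3(p(n-1) + q) + 3n - 1.
Matching the n-coefficient: p = -3p + 3 ⇒ p = \frac{3}{4}.
Matching constants: q = 3p - 3q - 1 ⇒ q = \frac{5}{16}.
General: s(n) = A·(-3)^n + \frac{3 n}{4} + \frac{5}{16}.
Apply s(0) = -2: A + \frac{5}{16} = -2 ⇒ A = - \frac{37}{16}.
So s(n) = - \frac{37 \left(-3\right)^{n}}{16} + \frac{3 n}{4} + \frac{5}{16}.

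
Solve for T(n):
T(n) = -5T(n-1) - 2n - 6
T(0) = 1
First-order linear with linear forcing.
Homogeneous solution: T_h(n) = A·(-5)^n.
Try particular T_p(n) = pn + q. Substituting:
  pn + q = -5(p(n-1) + q) - 2n - 6.
Matching the n-coefficient: p = -5p - 2 ⇒ p = - \frac{1}{3}.
Matching constants: q = 5p - 5q - 6 ⇒ q = - \frac{23}{18}.
General: T(n) = A·(-5)^n - \frac{n}{3} - \frac{23}{18}.
Apply T(0) = 1: A - \frac{23}{18} = 1 ⇒ A = \frac{41}{18}.
So T(n) = \frac{41 \left(-5\right)^{n}}{18} - \frac{n}{3} - \frac{23}{18}.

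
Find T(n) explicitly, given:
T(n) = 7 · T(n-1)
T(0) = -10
Pure geometric recurrence with ratio 7.
By induction T(n) = T(0) · (7)^n = - 10 \cdot 7^{n}.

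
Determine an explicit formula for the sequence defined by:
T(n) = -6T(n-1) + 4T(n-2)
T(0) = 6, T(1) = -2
Characteristic equation: x² + 6x - 4 = 0.
Discriminant Δ = (-6)² + 4·(4) = 52.
Roots r₁,₂ = (-6 ± √52)/2, so r₁ = -3 + \sqrt{13}, r₂ = - \sqrt{13} - 3.
General solution: T(n) = A·r₁^n + B·r₂^n.
From the initial conditions, A + B = 6 and r₁A + r₂B = -2.
Since r₁ - r₂ = √52: A = (-2 - (6)r₂)/√52 = \frac{8 \sqrt{13}}{13} + 3, and B = 6 - A = 3 - \frac{8 \sqrt{13}}{13}.
So T(n) = \left(\frac{8 \sqrt{13}}{13} + 3\right)\left(-3 + \sqrt{13}\right)^n + \left(3 - \frac{8 \sqrt{13}}{13}\right)\left(- \sqrt{13} - 3\right)^n.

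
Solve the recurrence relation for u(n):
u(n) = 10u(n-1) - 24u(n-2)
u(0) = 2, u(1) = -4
Characteristic equation: x² - 10x + 24 = 0, which factors as (x - (6))(x - (4)) = 0.
Roots r₁ = 6, r₂ = 4 (distinct).
General solution: u(n) = A·(6)^n + B·(4)^n.
From u(0) = 2: A + B = 2.
From u(1) = -4: 6A + 4B = -4.
Solving: A = -6, B = 8.
So u(n) = 8 \cdot 4^{n} - 6 \cdot 6^{n}.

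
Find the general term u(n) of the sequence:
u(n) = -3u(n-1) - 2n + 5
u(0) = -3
First-order linear with linear forcing.
Homogeneous solution: u_h(n) = A·(-3)^n.
Try particular u_p(n) = pn + q. Substituting:
  pn + q = -3(p(n-1) + q) - 2n + 5.
Matching the n-coefficient: p = -3p - 2 ⇒ p = - \frac{1}{2}.
Matching constants: q = 3p - 3q + 5 ⇒ q = \frac{7}{8}.
General: u(n) = A·(-3)^n - \frac{n}{2} + \frac{7}{8}.
Apply u(0) = -3: A + \frac{7}{8} = -3 ⇒ A = - \frac{31}{8}.
So u(n) = - \frac{31 \left(-3\right)^{n}}{8} - \frac{n}{2} + \frac{7}{8}.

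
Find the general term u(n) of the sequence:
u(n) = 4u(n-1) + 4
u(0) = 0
First-order linear non-homogeneous.
Homogeneous solution: u_h(n) = A·(4)^n.
Try constant particular solution u_p = K: K = 4K + 4 ⇒ K = - \frac{4}{3}.
General: u(n) = A·(4)^n - \frac{4}{3}.
Apply u(0) = 0: A - \frac{4}{3} = 0 ⇒ A = \frac{4}{3}.
So u(n) = \frac{4 \cdot 4^{n}}{3} - \frac{4}{3}.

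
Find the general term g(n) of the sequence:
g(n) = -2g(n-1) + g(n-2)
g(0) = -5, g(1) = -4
Characteristic equation: x² + 2x - 1 = 0.
Discriminant Δ = (-2)² + 4·(1) = 8.
Roots r₁,₂ = (-2 ± √8)/2, so r₁ = -1 + \sqrt{2}, r₂ = - \sqrt{2} - 1.
General solution: g(n) = A·r₁^n + B·r₂^n.
From the initial conditions, A + B = -5 and r₁A + r₂B = -4.
Since r₁ - r₂ = √8: A = (-4 - (-5)r₂)/√8 = - \frac{9 \sqrt{2}}{4} - \frac{5}{2}, and B = -5 - A = - \frac{5}{2} + \frac{9 \sqrt{2}}{4}.
So g(n) = \left(- \frac{9 \sqrt{2}}{4} - \frac{5}{2}\right)\left(-1 + \sqrt{2}\right)^n + \left(- \frac{5}{2} + \frac{9 \sqrt{2}}{4}\right)\left(- \sqrt{2} - 1\right)^n.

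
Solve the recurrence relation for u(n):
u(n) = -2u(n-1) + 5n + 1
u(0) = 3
First-order linear with linear forcing.
Homogeneous solution: u_h(n) = A·(-2)^n.
Try particular u_p(n) = pn + q. Substituting:
  pn + q = -2(p(n-1) + q) + 5n + 1.
Matching the n-coefficient: p = -2p + 5 ⇒ p = \frac{5}{3}.
Matching constants: q = 2p - 2q + 1 ⇒ q = \frac{13}{9}.
General: u(n) = A·(-2)^n + \frac{5 n}{3} + \frac{13}{9}.
Apply u(0) = 3: A + \frac{13}{9} = 3 ⇒ A = \frac{14}{9}.
So u(n) = \frac{14 \left(-2\right)^{n}}{9} + \frac{5 n}{3} + \frac{13}{9}.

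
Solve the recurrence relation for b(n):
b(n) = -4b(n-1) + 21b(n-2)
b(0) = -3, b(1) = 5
Characteristic equation: x² + 4x - 21 = 0, which factors as (x - (-7))(x - (3)) = 0.
Roots r₁ = -7, r₂ = 3 (distinct).
General solution: b(n) = A·(-7)^n + B·(3)^n.
From b(0) = -3: A + B = -3.
From b(1) = 5: -7A + 3B = 5.
Solving: A = - \frac{7}{5}, B = - \frac{8}{5}.
So b(n) = - \frac{7 \left(-7\right)^{n}}{5} - \frac{8 \cdot 3^{n}}{5}.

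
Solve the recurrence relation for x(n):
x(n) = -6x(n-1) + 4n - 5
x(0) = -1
First-order linear with linear forcing.
Homogeneous solution: x_h(n) = A·(-6)^n.
Try particular x_p(n) = pn + q. Substituting:
  pn + q = -6(p(n-1) + q) + 4n - 5.
Matching the n-coefficient: p = -6p + 4 ⇒ p = \frac{4}{7}.
Matching constants: q = 6p - 6q - 5 ⇒ q = - \frac{11}{49}.
General: x(n) = A·(-6)^n + \frac{4 n}{7} - \frac{11}{49}.
Apply x(0) = -1: A - \frac{11}{49} = -1 ⇒ A = - \frac{38}{49}.
So x(n) = - \frac{38 \left(-6\right)^{n}}{49} + \frac{4 n}{7} - \frac{11}{49}.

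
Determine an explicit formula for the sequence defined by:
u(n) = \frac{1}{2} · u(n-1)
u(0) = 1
Pure geometric recurrence with ratio \frac{1}{2}.
By induction u(n) = u(0) · (\frac{1}{2})^n = \left(\frac{1}{2}\right)^{n}.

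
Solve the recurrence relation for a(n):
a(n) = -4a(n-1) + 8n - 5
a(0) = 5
First-order linear with linear forcing.
Homogeneous solution: a_h(n) = A·(-4)^n.
Try particular a_p(n) = pn + q. Substituting:
  pn + q = -4(p(n-1) + q) + 8n - 5.
Matching the n-coefficient: p = -4p + 8 ⇒ p = \frac{8}{5}.
Matching constants: q = 4p - 4q - 5 ⇒ q = \frac{7}{25}.
General: a(n) = A·(-4)^n + \frac{8 n}{5} + \frac{7}{25}.
Apply a(0) = 5: A + \frac{7}{25} = 5 ⇒ A = \frac{118}{25}.
So a(n) = \frac{118 \left(-4\right)^{n}}{25} + \frac{8 n}{5} + \frac{7}{25}.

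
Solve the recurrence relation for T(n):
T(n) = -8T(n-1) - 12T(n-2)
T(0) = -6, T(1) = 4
Characteristic equation: x² + 8x + 12 = 0, which factors as (x - (-6))(x - (-2)) = 0.
Roots r₁ = -6, r₂ = -2 (distinct).
General solution: T(n) = A·(-6)^n + B·(-2)^n.
From T(0) = -6: A + B = -6.
From T(1) = 4: -6A - 2B = 4.
Solving: A = 2, B = -8.
So T(n) = - 8 \left(-2\right)^{n} + 2 \left(-6\right)^{n}.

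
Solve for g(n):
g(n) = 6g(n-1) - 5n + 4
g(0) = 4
First-order linear with linear forcing.
Homogeneous solution: g_h(n) = A·(6)^n.
Try particular g_p(n) = pn + q. Substituting:
  pn + q = 6(p(n-1) + q) - 5n + 4.
Matching the n-coefficient: p = 6p - 5 ⇒ p = 1.
Matching constants: q = -6p + 6q + 4 ⇒ q = \frac{2}{5}.
General: g(n) = A·(6)^n + n + \frac{2}{5}.
Apply g(0) = 4: A + \frac{2}{5} = 4 ⇒ A = \frac{18}{5}.
So g(n) = \frac{18 \cdot 6^{n}}{5} + n + \frac{2}{5}.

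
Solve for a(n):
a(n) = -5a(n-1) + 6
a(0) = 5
First-order linear non-homogeneous.
Homogeneous solution: a_h(n) = A·(-5)^n.
Try constant particular solution a_p = K: K = -5K + 6 ⇒ K = 1.
General: a(n) = A·(-5)^n + 1.
Apply a(0) = 5: A + 1 = 5 ⇒ A = 4.
So a(n) = 4 \left(-5\right)^{n} + 1.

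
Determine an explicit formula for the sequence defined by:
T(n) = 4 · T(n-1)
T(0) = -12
Pure geometric recurrence with ratio 4.
By induction T(n) = T(0) · (4)^n = - 12 \cdot 4^{n}.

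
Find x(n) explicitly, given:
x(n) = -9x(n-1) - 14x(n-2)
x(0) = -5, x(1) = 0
Characteristic equation: x² + 9x + 14 = 0, which factors as (x - (-2))(x - (-7)) = 0.
Roots r₁ = -2, r₂ = -7 (distinct).
General solution: x(n) = A·(-2)^n + B·(-7)^n.
From x(0) = -5: A + B = -5.
From x(1) = 0: -2A - 7B = 0.
Solving: A = -7, B = 2.
So x(n) = - 7 \left(-2\right)^{n} + 2 \left(-7\right)^{n}.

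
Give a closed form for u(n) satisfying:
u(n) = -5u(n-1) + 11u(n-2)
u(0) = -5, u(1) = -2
Characteristic equation: x² + 5x - 11 = 0.
Discriminant Δ = (-5)² + 4·(11) = 69.
Roots r₁,₂ = (-5 ± √69)/2, so r₁ = - \frac{5}{2} + \frac{\sqrt{69}}{2}, r₂ = - \frac{\sqrt{69}}{2} - \frac{5}{2}.
General solution: u(n) = A·r₁^n + B·r₂^n.
From the initial conditions, A + B = -5 and r₁A + r₂B = -2.
Since r₁ - r₂ = √69: A = (-2 - (-5)r₂)/√69 = - \frac{5}{2} - \frac{29 \sqrt{69}}{138}, and B = -5 - A = - \frac{5}{2} + \frac{29 \sqrt{69}}{138}.
So u(n) = \left(- \frac{5}{2} - \frac{29 \sqrt{69}}{138}\right)\left(- \frac{5}{2} + \frac{\sqrt{69}}{2}\right)^n + \left(- \frac{5}{2} + \frac{29 \sqrt{69}}{138}\right)\left(- \frac{\sqrt{69}}{2} - \frac{5}{2}\right)^n.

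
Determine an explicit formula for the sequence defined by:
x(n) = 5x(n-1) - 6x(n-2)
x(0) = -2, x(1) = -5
Characteristic equation: x² - 5x + 6 = 0, which factors as (x - (3))(x - (2)) = 0.
Roots r₁ = 3, r₂ = 2 (distinct).
General solution: x(n) = A·(3)^n + B·(2)^n.
From x(0) = -2: A + B = -2.
From x(1) = -5: 3A + 2B = -5.
Solving: A = -1, B = -1.
So x(n) = - 2^{n} - 3^{n}.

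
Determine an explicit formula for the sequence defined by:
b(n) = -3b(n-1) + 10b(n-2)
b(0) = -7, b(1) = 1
Characteristic equation: x² + 3x - 10 = 0, which factors as (x - (2))(x - (-5)) = 0.
Roots r₁ = 2, r₂ = -5 (distinct).
General solution: b(n) = A·(2)^n + B·(-5)^n.
From b(0) = -7: A + B = -7.
From b(1) = 1: 2A - 5B = 1.
Solving: A = - \frac{34}{7}, B = - \frac{15}{7}.
So b(n) = - \frac{15 \left(-5\right)^{n}}{7} - \frac{34 \cdot 2^{n}}{7}.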